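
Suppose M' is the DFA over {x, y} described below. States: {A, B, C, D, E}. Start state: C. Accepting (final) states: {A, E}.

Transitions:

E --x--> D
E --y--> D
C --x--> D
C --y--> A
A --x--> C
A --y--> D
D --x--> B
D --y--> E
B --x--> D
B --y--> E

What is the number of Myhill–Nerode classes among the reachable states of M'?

2

P0 = {A,E} | {B,C,D}.
The partition is now stable with 2 blocks: {A,E} | {B,C,D}.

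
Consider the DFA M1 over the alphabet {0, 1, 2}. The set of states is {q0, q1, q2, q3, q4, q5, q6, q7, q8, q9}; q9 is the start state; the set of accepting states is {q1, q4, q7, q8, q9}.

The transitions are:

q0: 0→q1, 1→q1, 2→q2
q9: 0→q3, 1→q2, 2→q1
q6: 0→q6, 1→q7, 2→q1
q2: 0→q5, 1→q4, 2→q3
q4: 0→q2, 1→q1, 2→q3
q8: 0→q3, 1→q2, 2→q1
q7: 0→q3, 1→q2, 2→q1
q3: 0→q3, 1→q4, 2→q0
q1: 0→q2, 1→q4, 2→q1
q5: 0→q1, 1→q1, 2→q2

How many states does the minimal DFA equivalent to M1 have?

6

First remove the unreachable states {q6,q7,q8}; 7 states remain.
Initial partition by acceptance: {q1,q4,q9} | {q0,q2,q3,q5}.
Refine {q1,q4,q9} on symbol 1: members go to different blocks, giving {q1,q4} and {q9}.
Split {q1,q4} by δ(·,2) → {q1} and {q4}.
On input 0, block {q0,q2,q3,q5} splits into {q0,q5} and {q2,q3}.
On input 0, block {q2,q3} splits into {q2} and {q3}.
No further refinement is possible. Final partition (6 blocks): {q1} | {q0,q5} | {q9} | {q4} | {q2} | {q3}.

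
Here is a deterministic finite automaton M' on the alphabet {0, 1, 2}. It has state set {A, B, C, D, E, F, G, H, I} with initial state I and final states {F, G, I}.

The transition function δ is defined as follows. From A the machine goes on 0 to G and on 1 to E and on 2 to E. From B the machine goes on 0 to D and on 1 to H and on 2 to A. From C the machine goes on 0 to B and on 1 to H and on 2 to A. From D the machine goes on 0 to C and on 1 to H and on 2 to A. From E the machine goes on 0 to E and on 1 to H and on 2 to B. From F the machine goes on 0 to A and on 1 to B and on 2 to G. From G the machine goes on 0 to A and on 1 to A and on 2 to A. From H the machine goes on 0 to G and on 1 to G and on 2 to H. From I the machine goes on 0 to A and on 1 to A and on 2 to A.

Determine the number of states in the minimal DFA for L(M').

5

Reachable states from the start: {A,B,C,D,E,G,H,I}. Unreachable: {F} — drop them.
P0 = {G,I} | {A,B,C,D,E,H}.
Refine {A,B,C,D,E,H} on symbol 0: members go to different blocks, giving {B,C,D,E} and {A,H}.
On input 2, block {B,C,D,E} splits into {B,C,D} and {E}.
Refine {A,H} on symbol 1: members go to different blocks, giving {A} and {H}.
Stable partition: {G,I} | {B,C,D} | {A} | {E} | {H} — 5 equivalence classes.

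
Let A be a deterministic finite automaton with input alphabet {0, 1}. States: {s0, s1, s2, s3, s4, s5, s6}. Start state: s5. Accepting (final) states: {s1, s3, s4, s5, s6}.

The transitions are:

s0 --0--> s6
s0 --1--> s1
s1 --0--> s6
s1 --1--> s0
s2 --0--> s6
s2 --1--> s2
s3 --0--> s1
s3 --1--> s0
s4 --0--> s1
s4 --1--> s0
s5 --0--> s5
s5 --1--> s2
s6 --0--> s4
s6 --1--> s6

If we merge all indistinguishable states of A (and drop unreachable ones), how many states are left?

States {s3} cannot be reached from the start state, so discard them.
P0 = {s1,s4,s5,s6} | {s0,s2}.
Split {s1,s4,s5,s6} by δ(·,1) → {s1,s4,s5} and {s6}.
Refine {s1,s4,s5} on symbol 0: members go to different blocks, giving {s4,s5} and {s1}.
On input 0, block {s4,s5} splits into {s4} and {s5}.
Split {s0,s2} by δ(·,1) → {s0} and {s2}.
Stable partition: {s4} | {s0} | {s6} | {s1} | {s5} | {s2} — 6 equivalence classes.

6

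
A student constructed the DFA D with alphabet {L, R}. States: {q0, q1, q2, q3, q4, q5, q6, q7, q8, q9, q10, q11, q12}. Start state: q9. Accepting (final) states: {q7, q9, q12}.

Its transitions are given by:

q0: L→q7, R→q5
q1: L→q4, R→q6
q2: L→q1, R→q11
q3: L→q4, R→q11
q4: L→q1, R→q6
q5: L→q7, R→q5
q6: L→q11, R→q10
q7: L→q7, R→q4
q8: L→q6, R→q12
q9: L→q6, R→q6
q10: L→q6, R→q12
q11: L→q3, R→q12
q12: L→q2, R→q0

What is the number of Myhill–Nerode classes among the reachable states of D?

9

States {q8} cannot be reached from the start state, so discard them.
Initial partition by acceptance: {q7,q9,q12} | {q0,q1,q2,q3,q4,q5,q6,q10,q11}.
On input L, block {q7,q9,q12} splits into {q9,q12} and {q7}.
Split {q0,q1,q2,q3,q4,q5,q6,q10,q11} by δ(·,L) → {q1,q2,q3,q4,q6,q10,q11} and {q0,q5}.
On input R, block {q9,q12} splits into {q9} and {q12}.
On input R, block {q1,q2,q3,q4,q6,q10,q11} splits into {q1,q2,q3,q4,q6} and {q10,q11}.
Refine {q1,q2,q3,q4,q6} on symbol L: members go to different blocks, giving {q1,q2,q3,q4} and {q6}.
Split {q1,q2,q3,q4} by δ(·,R) → {q1,q4} and {q2,q3}.
Refine {q10,q11} on symbol L: members go to different blocks, giving {q10} and {q11}.
Stable partition: {q9} | {q1,q4} | {q7} | {q0,q5} | {q12} | {q10} | {q6} | {q2,q3} | {q11} — 9 equivalence classes.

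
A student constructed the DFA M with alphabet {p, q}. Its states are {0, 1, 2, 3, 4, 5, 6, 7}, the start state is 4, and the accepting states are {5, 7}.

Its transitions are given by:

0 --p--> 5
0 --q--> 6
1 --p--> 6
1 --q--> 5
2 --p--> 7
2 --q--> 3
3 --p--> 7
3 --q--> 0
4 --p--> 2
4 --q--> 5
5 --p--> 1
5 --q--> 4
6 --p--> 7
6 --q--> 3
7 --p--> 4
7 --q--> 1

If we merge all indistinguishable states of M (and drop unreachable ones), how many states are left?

3

Initial partition by acceptance: {5,7} | {0,1,2,3,4,6}.
Refine {0,1,2,3,4,6} on symbol p: members go to different blocks, giving {0,2,3,6} and {1,4}.
The partition is now stable with 3 blocks: {5,7} | {0,2,3,6} | {1,4}.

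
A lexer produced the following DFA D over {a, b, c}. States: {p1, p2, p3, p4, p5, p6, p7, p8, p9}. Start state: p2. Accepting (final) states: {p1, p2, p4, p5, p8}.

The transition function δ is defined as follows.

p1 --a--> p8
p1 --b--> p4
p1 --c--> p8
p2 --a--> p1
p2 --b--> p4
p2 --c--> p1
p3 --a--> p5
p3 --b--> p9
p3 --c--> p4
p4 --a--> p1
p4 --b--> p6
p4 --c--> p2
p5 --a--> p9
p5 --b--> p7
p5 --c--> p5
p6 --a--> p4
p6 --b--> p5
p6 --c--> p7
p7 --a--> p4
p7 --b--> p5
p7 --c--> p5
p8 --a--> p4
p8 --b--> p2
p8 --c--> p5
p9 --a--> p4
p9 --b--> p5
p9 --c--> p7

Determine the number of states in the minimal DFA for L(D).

7

States {p3} cannot be reached from the start state, so discard them.
Start with accepting vs non-accepting: {p1,p2,p4,p5,p8} | {p6,p7,p9}.
Refine {p1,p2,p4,p5,p8} on symbol a: members go to different blocks, giving {p1,p2,p4,p8} and {p5}.
On input b, block {p1,p2,p4,p8} splits into {p1,p2,p8} and {p4}.
Split {p1,p2,p8} by δ(·,a) → {p1,p2} and {p8}.
Split {p1,p2} by δ(·,a) → {p1} and {p2}.
Refine {p6,p7,p9} on symbol c: members go to different blocks, giving {p6,p9} and {p7}.
The partition is now stable with 7 blocks: {p1} | {p6,p9} | {p5} | {p4} | {p8} | {p2} | {p7}.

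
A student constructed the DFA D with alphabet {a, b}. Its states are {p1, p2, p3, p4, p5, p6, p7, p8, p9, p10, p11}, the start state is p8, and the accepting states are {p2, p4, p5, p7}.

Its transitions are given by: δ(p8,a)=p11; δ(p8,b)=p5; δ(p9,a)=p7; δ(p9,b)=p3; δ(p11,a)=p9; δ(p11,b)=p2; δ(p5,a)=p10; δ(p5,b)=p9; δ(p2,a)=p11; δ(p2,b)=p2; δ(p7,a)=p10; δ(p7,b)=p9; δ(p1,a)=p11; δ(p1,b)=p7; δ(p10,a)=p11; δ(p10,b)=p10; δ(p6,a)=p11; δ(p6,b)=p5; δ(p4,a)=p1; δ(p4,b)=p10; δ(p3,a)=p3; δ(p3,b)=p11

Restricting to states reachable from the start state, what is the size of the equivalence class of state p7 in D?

First remove the unreachable states {p1,p4,p6}; 8 states remain.
Start with accepting vs non-accepting: {p2,p5,p7} | {p3,p8,p9,p10,p11}.
On input b, block {p2,p5,p7} splits into {p5,p7} and {p2}.
Split {p3,p8,p9,p10,p11} by δ(·,a) → {p3,p8,p10,p11} and {p9}.
On input a, block {p3,p8,p10,p11} splits into {p3,p8,p10} and {p11}.
Split {p3,p8,p10} by δ(·,a) → {p8,p10} and {p3}.
Split {p8,p10} by δ(·,b) → {p8} and {p10}.
Stable partition: {p5,p7} | {p8} | {p2} | {p9} | {p11} | {p3} | {p10} — 7 equivalence classes.
State p7 belongs to the block {p5,p7}, which has 2 states.

2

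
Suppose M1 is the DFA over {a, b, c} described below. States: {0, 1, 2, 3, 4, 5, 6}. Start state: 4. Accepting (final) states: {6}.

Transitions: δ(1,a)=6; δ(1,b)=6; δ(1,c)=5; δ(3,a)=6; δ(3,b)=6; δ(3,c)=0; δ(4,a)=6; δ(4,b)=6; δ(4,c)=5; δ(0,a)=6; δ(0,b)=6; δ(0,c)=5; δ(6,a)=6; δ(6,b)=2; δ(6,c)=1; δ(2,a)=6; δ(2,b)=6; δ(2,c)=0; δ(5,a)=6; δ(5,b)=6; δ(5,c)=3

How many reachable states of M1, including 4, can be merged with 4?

All states are reachable from the start state.
P0 = {6} | {0,1,2,3,4,5}.
The partition is now stable with 2 blocks: {6} | {0,1,2,3,4,5}.
The equivalence class containing 4 is {0,1,2,3,4,5}, of size 6.

6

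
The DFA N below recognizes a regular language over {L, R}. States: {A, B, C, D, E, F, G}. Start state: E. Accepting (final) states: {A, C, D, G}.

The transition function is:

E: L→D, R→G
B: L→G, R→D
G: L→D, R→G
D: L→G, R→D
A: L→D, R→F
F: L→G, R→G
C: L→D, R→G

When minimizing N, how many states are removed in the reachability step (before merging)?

4

Starting at E and following transitions, the reachable set is {D, E, G}. That leaves A, B, C, F unreachable — 4 in total.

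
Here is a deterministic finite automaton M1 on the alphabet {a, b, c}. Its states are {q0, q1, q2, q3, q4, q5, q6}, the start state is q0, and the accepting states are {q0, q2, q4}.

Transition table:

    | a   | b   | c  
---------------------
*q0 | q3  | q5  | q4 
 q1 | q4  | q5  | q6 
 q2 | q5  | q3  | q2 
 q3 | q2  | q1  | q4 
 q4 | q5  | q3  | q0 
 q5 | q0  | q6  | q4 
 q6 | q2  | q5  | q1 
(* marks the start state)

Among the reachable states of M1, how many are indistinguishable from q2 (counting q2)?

Every state is reachable, so we keep all 7.
P0 = {q0,q2,q4} | {q1,q3,q5,q6}.
Split {q1,q3,q5,q6} by δ(·,c) → {q1,q6} and {q3,q5}.
Stable partition: {q0,q2,q4} | {q1,q6} | {q3,q5} — 3 equivalence classes.
State q2 belongs to the block {q0,q2,q4}, which has 3 states.

3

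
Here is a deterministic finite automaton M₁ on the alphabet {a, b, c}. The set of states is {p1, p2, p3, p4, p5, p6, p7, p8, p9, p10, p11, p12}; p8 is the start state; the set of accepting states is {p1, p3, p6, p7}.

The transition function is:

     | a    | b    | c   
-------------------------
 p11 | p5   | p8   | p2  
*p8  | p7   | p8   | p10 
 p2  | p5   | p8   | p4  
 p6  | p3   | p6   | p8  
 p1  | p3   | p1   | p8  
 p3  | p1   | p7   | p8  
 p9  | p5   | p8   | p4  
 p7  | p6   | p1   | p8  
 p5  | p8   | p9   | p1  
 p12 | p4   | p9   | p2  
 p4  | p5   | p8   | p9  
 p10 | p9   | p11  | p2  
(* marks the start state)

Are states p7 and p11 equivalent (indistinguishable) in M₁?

Reachable states from the start: {p1,p2,p3,p4,p5,p6,p7,p8,p9,p10,p11}. Unreachable: {p12} — drop them.
P0 = {p1,p3,p6,p7} | {p2,p4,p5,p8,p9,p10,p11}.
Refine {p2,p4,p5,p8,p9,p10,p11} on symbol a: members go to different blocks, giving {p2,p4,p5,p9,p10,p11} and {p8}.
On input a, block {p2,p4,p5,p9,p10,p11} splits into {p2,p4,p9,p10,p11} and {p5}.
On input a, block {p2,p4,p9,p10,p11} splits into {p2,p4,p9,p11} and {p10}.
Stable partition: {p1,p3,p6,p7} | {p2,p4,p9,p11} | {p8} | {p5} | {p10} — 5 equivalence classes.
p7 and p11 end up in different blocks, so they are distinguishable. For instance, the string 'ε' is accepted from only p7.

No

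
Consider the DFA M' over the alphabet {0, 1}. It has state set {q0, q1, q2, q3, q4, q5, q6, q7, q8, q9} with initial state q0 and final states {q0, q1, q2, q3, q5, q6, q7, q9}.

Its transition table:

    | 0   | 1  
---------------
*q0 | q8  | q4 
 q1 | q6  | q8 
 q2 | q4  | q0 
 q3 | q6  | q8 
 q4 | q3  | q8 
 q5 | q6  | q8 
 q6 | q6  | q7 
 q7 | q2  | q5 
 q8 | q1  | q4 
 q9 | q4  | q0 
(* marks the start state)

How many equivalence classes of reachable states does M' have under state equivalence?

Reachable states from the start: {q0,q1,q2,q3,q4,q5,q6,q7,q8}. Unreachable: {q9} — drop them.
P0 = {q0,q1,q2,q3,q5,q6,q7} | {q4,q8}.
On input 0, block {q0,q1,q2,q3,q5,q6,q7} splits into {q1,q3,q5,q6,q7} and {q0,q2}.
On input 0, block {q1,q3,q5,q6,q7} splits into {q1,q3,q5,q6} and {q7}.
On input 1, block {q1,q3,q5,q6} splits into {q1,q3,q5} and {q6}.
Refine {q0,q2} on symbol 1: members go to different blocks, giving {q0} and {q2}.
The partition is now stable with 6 blocks: {q1,q3,q5} | {q4,q8} | {q0} | {q7} | {q6} | {q2}.

6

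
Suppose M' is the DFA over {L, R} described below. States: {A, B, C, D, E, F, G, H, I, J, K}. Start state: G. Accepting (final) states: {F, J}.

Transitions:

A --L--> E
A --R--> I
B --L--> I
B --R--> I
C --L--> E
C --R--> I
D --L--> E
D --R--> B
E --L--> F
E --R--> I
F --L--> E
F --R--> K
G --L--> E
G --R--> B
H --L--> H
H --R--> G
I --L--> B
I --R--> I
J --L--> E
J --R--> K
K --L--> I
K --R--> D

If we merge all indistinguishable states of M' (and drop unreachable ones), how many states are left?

First remove the unreachable states {A,C,H,J}; 7 states remain.
P0 = {F} | {B,D,E,G,I,K}.
On input L, block {B,D,E,G,I,K} splits into {B,D,G,I,K} and {E}.
Refine {B,D,G,I,K} on symbol L: members go to different blocks, giving {B,I,K} and {D,G}.
Refine {B,I,K} on symbol R: members go to different blocks, giving {B,I} and {K}.
No further refinement is possible. Final partition (5 blocks): {F} | {B,I} | {E} | {D,G} | {K}.

5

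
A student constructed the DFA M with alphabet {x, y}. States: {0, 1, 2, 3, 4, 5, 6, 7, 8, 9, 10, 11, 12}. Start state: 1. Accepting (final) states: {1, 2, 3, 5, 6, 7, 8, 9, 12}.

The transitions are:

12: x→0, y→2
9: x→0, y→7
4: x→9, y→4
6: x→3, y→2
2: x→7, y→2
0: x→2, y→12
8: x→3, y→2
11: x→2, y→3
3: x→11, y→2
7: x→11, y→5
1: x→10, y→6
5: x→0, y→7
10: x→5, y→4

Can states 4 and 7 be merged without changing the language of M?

No

Reachable states from the start: {0,1,2,3,4,5,6,7,9,10,11,12}. Unreachable: {8} — drop them.
Initial partition by acceptance: {1,2,3,5,6,7,9,12} | {0,4,10,11}.
Split {1,2,3,5,6,7,9,12} by δ(·,x) → {1,3,5,7,9,12} and {2,6}.
Split {1,3,5,7,9,12} by δ(·,y) → {1,3,12} and {5,7,9}.
Refine {0,4,10,11} on symbol x: members go to different blocks, giving {0,11} and {4,10}.
Split {1,3,12} by δ(·,x) → {3,12} and {1}.
On input x, block {2,6} splits into {2} and {6}.
Stable partition: {3,12} | {0,11} | {2} | {5,7,9} | {4,10} | {1} | {6} — 7 equivalence classes.
4 and 7 end up in different blocks, so they are distinguishable. For instance, the string 'ε' is accepted from only 7.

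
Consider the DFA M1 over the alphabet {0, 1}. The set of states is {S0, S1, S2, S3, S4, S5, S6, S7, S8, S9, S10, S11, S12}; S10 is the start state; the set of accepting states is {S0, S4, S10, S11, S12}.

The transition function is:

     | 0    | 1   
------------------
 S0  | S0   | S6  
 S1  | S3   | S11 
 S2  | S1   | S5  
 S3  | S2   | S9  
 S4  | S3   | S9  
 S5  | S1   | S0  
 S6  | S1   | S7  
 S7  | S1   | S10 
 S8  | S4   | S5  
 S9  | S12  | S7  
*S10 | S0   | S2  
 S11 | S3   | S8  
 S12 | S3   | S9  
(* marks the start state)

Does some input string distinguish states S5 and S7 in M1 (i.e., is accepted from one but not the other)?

All states are reachable from the start state.
P0 = {S0,S4,S10,S11,S12} | {S1,S2,S3,S5,S6,S7,S8,S9}.
Split {S0,S4,S10,S11,S12} by δ(·,0) → {S4,S11,S12} and {S0,S10}.
On input 0, block {S1,S2,S3,S5,S6,S7,S8,S9} splits into {S1,S2,S3,S5,S6,S7} and {S8,S9}.
Split {S1,S2,S3,S5,S6,S7} by δ(·,1) → {S2,S6} and {S5,S7} and {S1} and {S3}.
No further refinement is possible. Final partition (7 blocks): {S4,S11,S12} | {S2,S6} | {S0,S10} | {S8,S9} | {S5,S7} | {S1} | {S3}.
S5 and S7 lie in the same block of the stable partition, so they are equivalent — no string distinguishes them.

No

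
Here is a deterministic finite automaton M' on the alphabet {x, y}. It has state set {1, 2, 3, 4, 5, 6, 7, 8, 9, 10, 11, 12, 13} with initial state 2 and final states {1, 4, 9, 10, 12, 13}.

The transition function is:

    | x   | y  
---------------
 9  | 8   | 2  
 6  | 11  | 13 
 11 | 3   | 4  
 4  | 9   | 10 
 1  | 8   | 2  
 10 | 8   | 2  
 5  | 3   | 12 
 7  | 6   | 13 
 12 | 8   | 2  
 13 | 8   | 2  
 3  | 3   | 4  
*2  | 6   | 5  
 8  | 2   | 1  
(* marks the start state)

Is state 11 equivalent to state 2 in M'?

No

States {7} cannot be reached from the start state, so discard them.
Start with accepting vs non-accepting: {1,4,9,10,12,13} | {2,3,5,6,8,11}.
On input x, block {1,4,9,10,12,13} splits into {1,9,10,12,13} and {4}.
Split {2,3,5,6,8,11} by δ(·,y) → {5,6,8} and {3,11} and {2}.
On input x, block {5,6,8} splits into {5,6} and {8}.
The partition is now stable with 6 blocks: {1,9,10,12,13} | {5,6} | {4} | {3,11} | {2} | {8}.
11 and 2 end up in different blocks, so they are distinguishable. For instance, the string 'y' is accepted from only 11.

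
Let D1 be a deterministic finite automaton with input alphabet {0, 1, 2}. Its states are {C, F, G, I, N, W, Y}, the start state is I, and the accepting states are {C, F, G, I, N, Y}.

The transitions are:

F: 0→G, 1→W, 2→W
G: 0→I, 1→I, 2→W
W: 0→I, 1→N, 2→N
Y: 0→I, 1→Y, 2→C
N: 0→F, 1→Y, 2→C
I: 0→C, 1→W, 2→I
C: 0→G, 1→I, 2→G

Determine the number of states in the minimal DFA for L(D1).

Start with accepting vs non-accepting: {C,F,G,I,N,Y} | {W}.
On input 1, block {C,F,G,I,N,Y} splits into {C,G,N,Y} and {F,I}.
On input 0, block {C,G,N,Y} splits into {G,N,Y} and {C}.
Refine {G,N,Y} on symbol 1: members go to different blocks, giving {N,Y} and {G}.
On input 0, block {F,I} splits into {I} and {F}.
Split {N,Y} by δ(·,0) → {Y} and {N}.
No further refinement is possible. Final partition (7 blocks): {Y} | {W} | {I} | {C} | {G} | {F} | {N}.

7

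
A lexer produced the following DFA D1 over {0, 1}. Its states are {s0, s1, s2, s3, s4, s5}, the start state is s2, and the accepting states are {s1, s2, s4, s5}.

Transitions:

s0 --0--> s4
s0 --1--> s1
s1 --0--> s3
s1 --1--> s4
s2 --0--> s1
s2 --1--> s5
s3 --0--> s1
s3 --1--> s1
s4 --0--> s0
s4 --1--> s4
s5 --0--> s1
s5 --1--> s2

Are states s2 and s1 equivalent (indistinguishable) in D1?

No

All states are reachable from the start state.
P0 = {s1,s2,s4,s5} | {s0,s3}.
Split {s1,s2,s4,s5} by δ(·,0) → {s1,s4} and {s2,s5}.
The partition is now stable with 3 blocks: {s1,s4} | {s0,s3} | {s2,s5}.
s2 and s1 end up in different blocks, so they are distinguishable. For instance, the string '0' is accepted from only s2.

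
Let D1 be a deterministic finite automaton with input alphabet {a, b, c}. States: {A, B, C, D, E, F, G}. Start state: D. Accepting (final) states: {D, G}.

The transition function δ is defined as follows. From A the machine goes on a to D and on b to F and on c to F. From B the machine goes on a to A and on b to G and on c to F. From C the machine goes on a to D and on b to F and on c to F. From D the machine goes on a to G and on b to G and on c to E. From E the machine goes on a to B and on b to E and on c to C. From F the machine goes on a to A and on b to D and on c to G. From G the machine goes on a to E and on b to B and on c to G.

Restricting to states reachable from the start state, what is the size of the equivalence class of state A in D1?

Start with accepting vs non-accepting: {D,G} | {A,B,C,E,F}.
On input a, block {D,G} splits into {D} and {G}.
Refine {A,B,C,E,F} on symbol a: members go to different blocks, giving {B,E,F} and {A,C}.
Split {B,E,F} by δ(·,a) → {B,F} and {E}.
On input b, block {B,F} splits into {B} and {F}.
No further refinement is possible. Final partition (6 blocks): {D} | {B} | {G} | {A,C} | {E} | {F}.
The equivalence class containing A is {A,C}, of size 2.

2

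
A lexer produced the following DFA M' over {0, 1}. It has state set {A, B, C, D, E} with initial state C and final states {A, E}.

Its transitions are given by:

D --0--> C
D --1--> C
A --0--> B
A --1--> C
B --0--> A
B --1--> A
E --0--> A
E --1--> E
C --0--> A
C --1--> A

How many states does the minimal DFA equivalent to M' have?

First remove the unreachable states {D,E}; 3 states remain.
P0 = {A} | {B,C}.
Stable partition: {A} | {B,C} — 2 equivalence classes.

2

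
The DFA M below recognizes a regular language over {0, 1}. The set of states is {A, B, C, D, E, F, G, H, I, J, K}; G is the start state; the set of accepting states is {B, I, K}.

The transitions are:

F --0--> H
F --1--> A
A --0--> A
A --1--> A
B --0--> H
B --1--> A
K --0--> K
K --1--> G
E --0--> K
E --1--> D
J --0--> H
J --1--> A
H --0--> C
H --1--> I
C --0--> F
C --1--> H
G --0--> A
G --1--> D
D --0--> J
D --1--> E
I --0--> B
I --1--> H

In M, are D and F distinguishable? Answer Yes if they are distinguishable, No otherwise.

Every state is reachable, so we keep all 11.
Initial partition by acceptance: {B,I,K} | {A,C,D,E,F,G,H,J}.
Refine {B,I,K} on symbol 0: members go to different blocks, giving {I,K} and {B}.
On input 0, block {I,K} splits into {I} and {K}.
On input 0, block {A,C,D,E,F,G,H,J} splits into {A,C,D,F,G,H,J} and {E}.
On input 1, block {A,C,D,F,G,H,J} splits into {A,C,F,G,J} and {D} and {H}.
On input 0, block {A,C,F,G,J} splits into {A,C,G} and {F,J}.
On input 0, block {A,C,G} splits into {A,G} and {C}.
Split {A,G} by δ(·,1) → {A} and {G}.
Stable partition: {I} | {A} | {B} | {K} | {E} | {D} | {H} | {F,J} | {C} | {G} — 10 equivalence classes.
D and F end up in different blocks, so they are distinguishable. For instance, the string '01' is accepted from only F.

Yes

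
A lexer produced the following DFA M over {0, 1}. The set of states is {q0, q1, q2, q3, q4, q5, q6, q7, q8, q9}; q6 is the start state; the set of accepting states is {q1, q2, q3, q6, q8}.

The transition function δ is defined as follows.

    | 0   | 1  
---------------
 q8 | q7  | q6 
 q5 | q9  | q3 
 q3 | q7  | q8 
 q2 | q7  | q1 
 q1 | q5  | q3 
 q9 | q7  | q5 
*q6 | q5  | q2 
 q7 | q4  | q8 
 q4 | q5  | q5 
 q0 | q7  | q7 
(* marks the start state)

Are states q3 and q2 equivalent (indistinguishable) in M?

Reachable states from the start: {q1,q2,q3,q4,q5,q6,q7,q8,q9}. Unreachable: {q0} — drop them.
Initial partition by acceptance: {q1,q2,q3,q6,q8} | {q4,q5,q7,q9}.
Split {q4,q5,q7,q9} by δ(·,1) → {q4,q9} and {q5,q7}.
No further refinement is possible. Final partition (3 blocks): {q1,q2,q3,q6,q8} | {q4,q9} | {q5,q7}.
q3 and q2 lie in the same block of the stable partition, so they are equivalent — no string distinguishes them.

Yes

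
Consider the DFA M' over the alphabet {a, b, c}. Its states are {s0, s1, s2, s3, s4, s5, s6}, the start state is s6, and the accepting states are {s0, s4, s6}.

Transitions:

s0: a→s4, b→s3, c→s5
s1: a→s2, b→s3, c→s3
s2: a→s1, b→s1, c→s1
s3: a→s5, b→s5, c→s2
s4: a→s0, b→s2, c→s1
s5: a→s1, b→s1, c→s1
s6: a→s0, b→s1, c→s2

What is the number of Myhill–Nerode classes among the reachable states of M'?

2

All states are reachable from the start state.
Start with accepting vs non-accepting: {s0,s4,s6} | {s1,s2,s3,s5}.
Stable partition: {s0,s4,s6} | {s1,s2,s3,s5} — 2 equivalence classes.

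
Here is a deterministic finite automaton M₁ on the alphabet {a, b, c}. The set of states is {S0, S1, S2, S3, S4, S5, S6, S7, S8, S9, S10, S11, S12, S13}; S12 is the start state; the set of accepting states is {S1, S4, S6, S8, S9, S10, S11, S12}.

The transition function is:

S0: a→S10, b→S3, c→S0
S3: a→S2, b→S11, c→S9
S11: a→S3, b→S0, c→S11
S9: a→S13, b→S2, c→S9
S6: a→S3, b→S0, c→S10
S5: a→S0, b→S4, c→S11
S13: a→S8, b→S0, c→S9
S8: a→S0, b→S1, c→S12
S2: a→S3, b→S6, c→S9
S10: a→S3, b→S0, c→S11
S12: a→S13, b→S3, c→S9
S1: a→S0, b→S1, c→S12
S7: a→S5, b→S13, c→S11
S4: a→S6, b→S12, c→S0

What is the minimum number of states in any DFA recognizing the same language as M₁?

6

States {S4,S5,S7} cannot be reached from the start state, so discard them.
Start with accepting vs non-accepting: {S1,S6,S8,S9,S10,S11,S12} | {S0,S2,S3,S13}.
On input b, block {S1,S6,S8,S9,S10,S11,S12} splits into {S6,S9,S10,S11,S12} and {S1,S8}.
Split {S0,S2,S3,S13} by δ(·,a) → {S2,S3} and {S0} and {S13}.
Refine {S6,S9,S10,S11,S12} on symbol a: members go to different blocks, giving {S6,S10,S11} and {S9,S12}.
No further refinement is possible. Final partition (6 blocks): {S6,S10,S11} | {S2,S3} | {S1,S8} | {S0} | {S13} | {S9,S12}.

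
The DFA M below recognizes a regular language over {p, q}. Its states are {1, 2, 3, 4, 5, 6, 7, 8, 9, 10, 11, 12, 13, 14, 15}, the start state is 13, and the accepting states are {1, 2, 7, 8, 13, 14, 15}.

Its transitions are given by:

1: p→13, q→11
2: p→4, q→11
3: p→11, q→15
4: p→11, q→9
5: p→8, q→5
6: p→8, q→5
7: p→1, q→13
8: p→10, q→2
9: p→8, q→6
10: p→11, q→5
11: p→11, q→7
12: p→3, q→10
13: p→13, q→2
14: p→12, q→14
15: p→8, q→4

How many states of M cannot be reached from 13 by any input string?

No path from 13 leads to 3, 12, 14, 15; the other 11 states are all reachable.

4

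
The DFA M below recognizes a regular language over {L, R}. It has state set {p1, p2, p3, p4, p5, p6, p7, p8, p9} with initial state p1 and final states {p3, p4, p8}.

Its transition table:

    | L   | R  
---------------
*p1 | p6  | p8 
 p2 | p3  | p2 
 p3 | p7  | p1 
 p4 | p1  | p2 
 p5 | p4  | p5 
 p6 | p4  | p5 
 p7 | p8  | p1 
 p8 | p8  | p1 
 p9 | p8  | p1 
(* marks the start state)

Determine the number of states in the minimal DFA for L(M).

First remove the unreachable states {p9}; 8 states remain.
P0 = {p3,p4,p8} | {p1,p2,p5,p6,p7}.
Split {p3,p4,p8} by δ(·,L) → {p3,p4} and {p8}.
On input L, block {p1,p2,p5,p6,p7} splits into {p2,p5,p6} and {p1} and {p7}.
On input L, block {p3,p4} splits into {p3} and {p4}.
Split {p2,p5,p6} by δ(·,L) → {p5,p6} and {p2}.
The partition is now stable with 7 blocks: {p3} | {p5,p6} | {p8} | {p1} | {p7} | {p4} | {p2}.

7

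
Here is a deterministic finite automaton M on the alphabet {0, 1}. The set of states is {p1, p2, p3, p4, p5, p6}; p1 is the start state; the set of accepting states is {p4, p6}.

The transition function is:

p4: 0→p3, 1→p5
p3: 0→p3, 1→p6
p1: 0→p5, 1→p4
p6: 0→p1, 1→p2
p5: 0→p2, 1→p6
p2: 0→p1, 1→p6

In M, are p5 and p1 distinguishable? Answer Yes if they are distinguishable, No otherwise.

Start with accepting vs non-accepting: {p4,p6} | {p1,p2,p3,p5}.
The partition is now stable with 2 blocks: {p4,p6} | {p1,p2,p3,p5}.
p5 and p1 lie in the same block of the stable partition, so they are equivalent — no string distinguishes them.

No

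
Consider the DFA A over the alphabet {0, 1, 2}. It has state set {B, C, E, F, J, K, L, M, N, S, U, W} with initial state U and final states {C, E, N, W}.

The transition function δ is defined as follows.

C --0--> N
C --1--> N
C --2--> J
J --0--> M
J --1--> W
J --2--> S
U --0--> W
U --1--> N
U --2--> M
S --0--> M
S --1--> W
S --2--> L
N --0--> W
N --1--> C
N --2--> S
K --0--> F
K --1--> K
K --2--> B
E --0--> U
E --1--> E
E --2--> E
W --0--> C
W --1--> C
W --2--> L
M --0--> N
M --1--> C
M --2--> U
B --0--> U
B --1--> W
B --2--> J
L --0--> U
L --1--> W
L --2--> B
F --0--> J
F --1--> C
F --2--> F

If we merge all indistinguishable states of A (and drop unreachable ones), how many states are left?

3

States {E,F,K} cannot be reached from the start state, so discard them.
Initial partition by acceptance: {C,N,W} | {B,J,L,M,S,U}.
Split {B,J,L,M,S,U} by δ(·,0) → {B,J,L,S} and {M,U}.
Stable partition: {C,N,W} | {B,J,L,S} | {M,U} — 3 equivalence classes.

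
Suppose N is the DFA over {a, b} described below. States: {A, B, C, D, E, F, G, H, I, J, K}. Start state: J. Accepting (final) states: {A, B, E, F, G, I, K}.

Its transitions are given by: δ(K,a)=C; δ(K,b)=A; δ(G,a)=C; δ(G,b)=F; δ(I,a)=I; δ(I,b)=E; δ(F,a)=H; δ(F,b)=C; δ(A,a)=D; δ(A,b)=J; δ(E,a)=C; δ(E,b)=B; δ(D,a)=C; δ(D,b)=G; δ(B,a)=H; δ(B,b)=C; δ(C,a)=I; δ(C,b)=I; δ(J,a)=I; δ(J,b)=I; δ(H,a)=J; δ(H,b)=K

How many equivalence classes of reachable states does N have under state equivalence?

Start with accepting vs non-accepting: {A,B,E,F,G,I,K} | {C,D,H,J}.
Split {A,B,E,F,G,I,K} by δ(·,a) → {A,B,E,F,G,K} and {I}.
On input b, block {A,B,E,F,G,K} splits into {A,B,F} and {E,G,K}.
Split {C,D,H,J} by δ(·,a) → {C,J} and {D,H}.
No further refinement is possible. Final partition (5 blocks): {A,B,F} | {C,J} | {I} | {E,G,K} | {D,H}.

5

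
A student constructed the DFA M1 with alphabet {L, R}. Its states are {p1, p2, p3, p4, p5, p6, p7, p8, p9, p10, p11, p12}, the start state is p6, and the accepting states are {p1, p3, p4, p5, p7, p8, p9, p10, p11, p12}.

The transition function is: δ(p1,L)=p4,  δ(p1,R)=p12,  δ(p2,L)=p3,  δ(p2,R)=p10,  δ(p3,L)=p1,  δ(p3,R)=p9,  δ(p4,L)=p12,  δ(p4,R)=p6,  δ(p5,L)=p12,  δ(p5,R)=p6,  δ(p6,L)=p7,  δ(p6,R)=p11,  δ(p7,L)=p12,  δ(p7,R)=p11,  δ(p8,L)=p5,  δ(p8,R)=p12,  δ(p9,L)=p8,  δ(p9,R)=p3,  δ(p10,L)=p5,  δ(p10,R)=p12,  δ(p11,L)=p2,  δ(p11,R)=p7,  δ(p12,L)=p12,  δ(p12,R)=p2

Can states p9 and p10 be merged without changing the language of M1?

No

All states are reachable from the start state.
Initial partition by acceptance: {p1,p3,p4,p5,p7,p8,p9,p10,p11,p12} | {p2,p6}.
On input L, block {p1,p3,p4,p5,p7,p8,p9,p10,p11,p12} splits into {p1,p3,p4,p5,p7,p8,p9,p10,p12} and {p11}.
Split {p1,p3,p4,p5,p7,p8,p9,p10,p12} by δ(·,R) → {p1,p3,p8,p9,p10} and {p4,p5,p12} and {p7}.
Split {p1,p3,p8,p9,p10} by δ(·,L) → {p1,p8,p10} and {p3,p9}.
On input L, block {p2,p6} splits into {p2} and {p6}.
Refine {p4,p5,p12} on symbol R: members go to different blocks, giving {p4,p5} and {p12}.
The partition is now stable with 8 blocks: {p1,p8,p10} | {p2} | {p11} | {p4,p5} | {p7} | {p3,p9} | {p6} | {p12}.
p9 and p10 end up in different blocks, so they are distinguishable. For instance, the string 'LR' is accepted from only p9.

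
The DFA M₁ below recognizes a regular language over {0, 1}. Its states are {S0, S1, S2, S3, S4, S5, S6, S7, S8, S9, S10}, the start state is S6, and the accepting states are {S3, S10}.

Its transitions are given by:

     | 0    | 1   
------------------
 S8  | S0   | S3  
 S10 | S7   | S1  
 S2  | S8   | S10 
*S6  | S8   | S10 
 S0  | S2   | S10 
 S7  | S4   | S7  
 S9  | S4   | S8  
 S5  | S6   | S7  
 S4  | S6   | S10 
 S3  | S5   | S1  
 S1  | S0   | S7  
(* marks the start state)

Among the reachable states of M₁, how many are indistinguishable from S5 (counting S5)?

First remove the unreachable states {S9}; 10 states remain.
Initial partition by acceptance: {S3,S10} | {S0,S1,S2,S4,S5,S6,S7,S8}.
Refine {S0,S1,S2,S4,S5,S6,S7,S8} on symbol 1: members go to different blocks, giving {S0,S2,S4,S6,S8} and {S1,S5,S7}.
The partition is now stable with 3 blocks: {S3,S10} | {S0,S2,S4,S6,S8} | {S1,S5,S7}.
State S5 belongs to the block {S1,S5,S7}, which has 3 states.

3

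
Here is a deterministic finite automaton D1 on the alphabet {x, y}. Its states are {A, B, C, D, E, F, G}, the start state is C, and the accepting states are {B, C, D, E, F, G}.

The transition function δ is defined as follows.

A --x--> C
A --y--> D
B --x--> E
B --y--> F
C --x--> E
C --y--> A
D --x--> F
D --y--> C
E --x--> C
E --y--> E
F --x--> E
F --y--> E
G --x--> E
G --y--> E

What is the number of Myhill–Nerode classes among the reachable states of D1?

5

First remove the unreachable states {B,G}; 5 states remain.
P0 = {C,D,E,F} | {A}.
Split {C,D,E,F} by δ(·,y) → {D,E,F} and {C}.
Split {D,E,F} by δ(·,x) → {D,F} and {E}.
Split {D,F} by δ(·,x) → {D} and {F}.
Stable partition: {D} | {A} | {C} | {E} | {F} — 5 equivalence classes.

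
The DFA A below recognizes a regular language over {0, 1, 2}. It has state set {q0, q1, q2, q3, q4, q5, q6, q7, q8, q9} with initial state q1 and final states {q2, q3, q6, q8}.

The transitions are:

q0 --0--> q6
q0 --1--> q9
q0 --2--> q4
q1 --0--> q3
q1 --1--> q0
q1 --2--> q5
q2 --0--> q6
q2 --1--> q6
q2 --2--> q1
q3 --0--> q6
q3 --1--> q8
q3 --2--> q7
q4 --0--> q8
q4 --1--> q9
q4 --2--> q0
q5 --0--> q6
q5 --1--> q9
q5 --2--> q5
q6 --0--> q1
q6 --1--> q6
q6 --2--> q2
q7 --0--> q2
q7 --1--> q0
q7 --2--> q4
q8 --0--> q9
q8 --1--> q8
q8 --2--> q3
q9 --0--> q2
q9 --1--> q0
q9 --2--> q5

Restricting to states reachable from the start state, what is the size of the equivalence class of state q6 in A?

2

All states are reachable from the start state.
P0 = {q2,q3,q6,q8} | {q0,q1,q4,q5,q7,q9}.
On input 0, block {q2,q3,q6,q8} splits into {q2,q3} and {q6,q8}.
Split {q0,q1,q4,q5,q7,q9} by δ(·,0) → {q0,q4,q5} and {q1,q7,q9}.
Stable partition: {q2,q3} | {q0,q4,q5} | {q6,q8} | {q1,q7,q9} — 4 equivalence classes.
The equivalence class containing q6 is {q6,q8}, of size 2.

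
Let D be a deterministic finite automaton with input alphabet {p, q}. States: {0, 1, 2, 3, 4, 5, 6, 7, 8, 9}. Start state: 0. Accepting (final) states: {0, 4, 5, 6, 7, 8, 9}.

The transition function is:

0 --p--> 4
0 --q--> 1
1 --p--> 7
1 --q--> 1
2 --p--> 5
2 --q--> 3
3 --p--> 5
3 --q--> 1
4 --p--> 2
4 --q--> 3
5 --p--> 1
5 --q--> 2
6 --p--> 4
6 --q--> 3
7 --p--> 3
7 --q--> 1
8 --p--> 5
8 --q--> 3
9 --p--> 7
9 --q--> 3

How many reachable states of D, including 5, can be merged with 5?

First remove the unreachable states {6,8,9}; 7 states remain.
P0 = {0,4,5,7} | {1,2,3}.
Split {0,4,5,7} by δ(·,p) → {4,5,7} and {0}.
The partition is now stable with 3 blocks: {4,5,7} | {1,2,3} | {0}.
State 5 belongs to the block {4,5,7}, which has 3 states.

3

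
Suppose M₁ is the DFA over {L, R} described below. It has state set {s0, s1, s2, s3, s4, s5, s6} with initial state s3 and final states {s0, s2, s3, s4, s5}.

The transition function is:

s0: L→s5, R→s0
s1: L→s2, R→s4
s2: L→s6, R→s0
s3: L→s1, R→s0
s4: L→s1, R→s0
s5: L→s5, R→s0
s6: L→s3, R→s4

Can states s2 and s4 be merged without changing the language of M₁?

All states are reachable from the start state.
Initial partition by acceptance: {s0,s2,s3,s4,s5} | {s1,s6}.
Split {s0,s2,s3,s4,s5} by δ(·,L) → {s2,s3,s4} and {s0,s5}.
Stable partition: {s2,s3,s4} | {s1,s6} | {s0,s5} — 3 equivalence classes.
s2 and s4 lie in the same block of the stable partition, so they are equivalent — no string distinguishes them.

Yes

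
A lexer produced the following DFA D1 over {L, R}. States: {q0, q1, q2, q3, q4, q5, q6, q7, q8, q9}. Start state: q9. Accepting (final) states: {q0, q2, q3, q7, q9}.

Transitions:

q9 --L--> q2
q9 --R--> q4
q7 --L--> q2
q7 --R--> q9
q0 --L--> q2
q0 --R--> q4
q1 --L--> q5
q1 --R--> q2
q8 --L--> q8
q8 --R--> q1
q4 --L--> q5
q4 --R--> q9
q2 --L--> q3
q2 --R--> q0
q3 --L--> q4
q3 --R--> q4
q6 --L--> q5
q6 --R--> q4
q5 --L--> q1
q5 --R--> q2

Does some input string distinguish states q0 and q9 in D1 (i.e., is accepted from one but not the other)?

No

First remove the unreachable states {q6,q7,q8}; 7 states remain.
Start with accepting vs non-accepting: {q0,q2,q3,q9} | {q1,q4,q5}.
Split {q0,q2,q3,q9} by δ(·,L) → {q0,q2,q9} and {q3}.
On input L, block {q0,q2,q9} splits into {q0,q9} and {q2}.
Refine {q1,q4,q5} on symbol R: members go to different blocks, giving {q1,q5} and {q4}.
No further refinement is possible. Final partition (5 blocks): {q0,q9} | {q1,q5} | {q3} | {q2} | {q4}.
q0 and q9 lie in the same block of the stable partition, so they are equivalent — no string distinguishes them.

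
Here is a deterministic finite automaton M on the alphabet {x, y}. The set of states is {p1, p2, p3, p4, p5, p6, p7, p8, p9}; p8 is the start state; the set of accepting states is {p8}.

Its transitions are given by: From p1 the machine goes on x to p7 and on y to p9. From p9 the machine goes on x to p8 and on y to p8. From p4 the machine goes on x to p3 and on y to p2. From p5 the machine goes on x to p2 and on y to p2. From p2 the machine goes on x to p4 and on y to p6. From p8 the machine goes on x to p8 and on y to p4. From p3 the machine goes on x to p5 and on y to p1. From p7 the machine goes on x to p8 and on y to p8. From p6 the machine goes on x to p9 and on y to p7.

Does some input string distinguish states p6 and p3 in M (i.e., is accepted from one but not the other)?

Start with accepting vs non-accepting: {p8} | {p1,p2,p3,p4,p5,p6,p7,p9}.
On input x, block {p1,p2,p3,p4,p5,p6,p7,p9} splits into {p1,p2,p3,p4,p5,p6} and {p7,p9}.
Split {p1,p2,p3,p4,p5,p6} by δ(·,x) → {p2,p3,p4,p5} and {p1,p6}.
On input y, block {p2,p3,p4,p5} splits into {p2,p3} and {p4,p5}.
Stable partition: {p8} | {p2,p3} | {p7,p9} | {p1,p6} | {p4,p5} — 5 equivalence classes.
p6 and p3 end up in different blocks, so they are distinguishable. For instance, the string 'xx' is accepted from only p6.

Yes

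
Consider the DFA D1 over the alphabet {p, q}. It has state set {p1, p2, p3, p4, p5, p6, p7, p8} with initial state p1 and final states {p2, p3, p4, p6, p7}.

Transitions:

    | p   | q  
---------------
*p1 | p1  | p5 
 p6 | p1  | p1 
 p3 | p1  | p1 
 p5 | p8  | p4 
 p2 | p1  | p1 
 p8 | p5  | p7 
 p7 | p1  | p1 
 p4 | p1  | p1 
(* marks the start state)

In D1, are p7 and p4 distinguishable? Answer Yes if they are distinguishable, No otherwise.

Reachable states from the start: {p1,p4,p5,p7,p8}. Unreachable: {p2,p3,p6} — drop them.
P0 = {p4,p7} | {p1,p5,p8}.
Split {p1,p5,p8} by δ(·,q) → {p5,p8} and {p1}.
Stable partition: {p4,p7} | {p5,p8} | {p1} — 3 equivalence classes.
p7 and p4 lie in the same block of the stable partition, so they are equivalent — no string distinguishes them.

No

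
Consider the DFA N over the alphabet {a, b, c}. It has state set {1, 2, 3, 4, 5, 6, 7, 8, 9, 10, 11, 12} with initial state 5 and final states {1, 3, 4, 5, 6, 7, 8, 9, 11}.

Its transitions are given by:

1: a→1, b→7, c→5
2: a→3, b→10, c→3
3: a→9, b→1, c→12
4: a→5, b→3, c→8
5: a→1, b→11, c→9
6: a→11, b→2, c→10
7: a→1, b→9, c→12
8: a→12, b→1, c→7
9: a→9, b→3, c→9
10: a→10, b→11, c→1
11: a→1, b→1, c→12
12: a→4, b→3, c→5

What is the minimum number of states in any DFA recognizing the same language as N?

5

Reachable states from the start: {1,3,4,5,7,8,9,11,12}. Unreachable: {2,6,10} — drop them.
P0 = {1,3,4,5,7,8,9,11} | {12}.
Split {1,3,4,5,7,8,9,11} by δ(·,a) → {1,3,4,5,7,9,11} and {8}.
Split {1,3,4,5,7,9,11} by δ(·,c) → {1,5,9} and {3,7,11} and {4}.
No further refinement is possible. Final partition (5 blocks): {1,5,9} | {12} | {8} | {3,7,11} | {4}.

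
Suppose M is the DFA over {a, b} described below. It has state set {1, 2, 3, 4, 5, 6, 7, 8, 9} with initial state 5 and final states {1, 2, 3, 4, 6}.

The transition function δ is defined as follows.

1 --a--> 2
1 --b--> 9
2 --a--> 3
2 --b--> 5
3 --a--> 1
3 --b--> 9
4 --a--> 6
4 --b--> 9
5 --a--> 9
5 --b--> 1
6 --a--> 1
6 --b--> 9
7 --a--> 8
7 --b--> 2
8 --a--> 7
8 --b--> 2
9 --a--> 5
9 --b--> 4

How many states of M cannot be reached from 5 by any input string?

No path from 5 leads to 7, 8; the other 7 states are all reachable.

2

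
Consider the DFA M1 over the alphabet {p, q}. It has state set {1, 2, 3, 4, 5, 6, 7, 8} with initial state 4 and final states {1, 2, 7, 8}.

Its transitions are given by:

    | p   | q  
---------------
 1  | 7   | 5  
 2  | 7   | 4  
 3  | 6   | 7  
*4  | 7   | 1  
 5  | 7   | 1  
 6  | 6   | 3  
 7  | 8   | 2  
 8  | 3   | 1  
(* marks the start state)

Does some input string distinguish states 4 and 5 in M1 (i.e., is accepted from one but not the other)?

Start with accepting vs non-accepting: {1,2,7,8} | {3,4,5,6}.
Refine {1,2,7,8} on symbol p: members go to different blocks, giving {1,2,7} and {8}.
Refine {1,2,7} on symbol p: members go to different blocks, giving {1,2} and {7}.
On input p, block {3,4,5,6} splits into {3,6} and {4,5}.
Refine {3,6} on symbol q: members go to different blocks, giving {3} and {6}.
No further refinement is possible. Final partition (6 blocks): {1,2} | {3} | {8} | {7} | {4,5} | {6}.
4 and 5 lie in the same block of the stable partition, so they are equivalent — no string distinguishes them.

No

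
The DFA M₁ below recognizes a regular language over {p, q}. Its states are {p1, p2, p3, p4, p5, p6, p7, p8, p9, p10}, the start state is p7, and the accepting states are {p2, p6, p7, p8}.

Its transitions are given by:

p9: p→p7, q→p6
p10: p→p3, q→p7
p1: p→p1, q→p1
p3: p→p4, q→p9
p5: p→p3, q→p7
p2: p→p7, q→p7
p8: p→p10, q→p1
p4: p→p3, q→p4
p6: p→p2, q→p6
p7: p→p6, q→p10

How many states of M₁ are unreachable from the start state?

No path from p7 leads to p1, p5, p8; the other 7 states are all reachable.

3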